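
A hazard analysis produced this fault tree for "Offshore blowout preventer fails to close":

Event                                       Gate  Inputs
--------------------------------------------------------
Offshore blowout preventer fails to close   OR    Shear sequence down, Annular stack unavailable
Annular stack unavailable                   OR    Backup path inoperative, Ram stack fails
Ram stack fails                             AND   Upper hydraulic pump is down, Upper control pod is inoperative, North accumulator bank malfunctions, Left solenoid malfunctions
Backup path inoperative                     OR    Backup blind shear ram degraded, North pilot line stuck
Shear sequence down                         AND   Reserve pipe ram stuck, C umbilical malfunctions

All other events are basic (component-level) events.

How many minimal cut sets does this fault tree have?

Shear sequence down [AND]: one cut set from each child combined → 1 × 1 = 1 cut set(s).
Backup path inoperative [OR]: union of children's cut sets → 2 cut set(s).
Ram stack fails [AND]: one cut set from each child combined → 1 × 1 × 1 × 1 = 1 cut set(s).
Annular stack unavailable [OR]: union of children's cut sets → 3 cut set(s).
Offshore blowout preventer fails to close [OR]: union of children's cut sets → 4 cut set(s).
Minimal cut sets: {C umbilical malfunctions, Reserve pipe ram stuck}; {Backup blind shear ram degraded}; {North pilot line stuck}; {Left solenoid malfunctions, North accumulator bank malfunctions, Upper control pod is inoperative, Upper hydraulic pump is down}.

4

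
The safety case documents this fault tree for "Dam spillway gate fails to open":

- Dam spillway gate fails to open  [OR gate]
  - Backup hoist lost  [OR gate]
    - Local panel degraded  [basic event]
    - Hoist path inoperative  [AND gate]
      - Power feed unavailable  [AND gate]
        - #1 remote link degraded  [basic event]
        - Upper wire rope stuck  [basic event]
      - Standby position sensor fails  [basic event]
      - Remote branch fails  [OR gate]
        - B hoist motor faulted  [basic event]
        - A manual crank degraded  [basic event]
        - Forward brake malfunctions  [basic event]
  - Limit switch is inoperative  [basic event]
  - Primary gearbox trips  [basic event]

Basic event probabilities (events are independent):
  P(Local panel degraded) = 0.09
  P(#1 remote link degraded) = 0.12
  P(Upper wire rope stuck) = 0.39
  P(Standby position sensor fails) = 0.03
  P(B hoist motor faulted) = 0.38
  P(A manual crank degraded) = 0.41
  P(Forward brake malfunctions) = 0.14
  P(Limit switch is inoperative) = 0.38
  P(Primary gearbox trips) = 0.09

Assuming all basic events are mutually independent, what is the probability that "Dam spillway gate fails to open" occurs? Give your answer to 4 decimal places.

P(Power feed unavailable) [AND] = 0.12 × 0.39 = 0.046800
P(Remote branch fails) [OR] = 1 − (1−0.38) × (1−0.41) × (1−0.14) = 0.685412
P(Hoist path inoperative) [AND] = 0.046800 × 0.03 × 0.685412 = 0.000962
P(Backup hoist lost) [OR] = 1 − (1−0.09) × (1−0.000962) = 0.090875
P(Dam spillway gate fails to open) [OR] = 1 − (1−0.090875) × (1−0.38) × (1−0.09) = 0.487072
Rounded to 4 decimal places: P(Dam spillway gate fails to open) ≈ 0.4871.

0.4871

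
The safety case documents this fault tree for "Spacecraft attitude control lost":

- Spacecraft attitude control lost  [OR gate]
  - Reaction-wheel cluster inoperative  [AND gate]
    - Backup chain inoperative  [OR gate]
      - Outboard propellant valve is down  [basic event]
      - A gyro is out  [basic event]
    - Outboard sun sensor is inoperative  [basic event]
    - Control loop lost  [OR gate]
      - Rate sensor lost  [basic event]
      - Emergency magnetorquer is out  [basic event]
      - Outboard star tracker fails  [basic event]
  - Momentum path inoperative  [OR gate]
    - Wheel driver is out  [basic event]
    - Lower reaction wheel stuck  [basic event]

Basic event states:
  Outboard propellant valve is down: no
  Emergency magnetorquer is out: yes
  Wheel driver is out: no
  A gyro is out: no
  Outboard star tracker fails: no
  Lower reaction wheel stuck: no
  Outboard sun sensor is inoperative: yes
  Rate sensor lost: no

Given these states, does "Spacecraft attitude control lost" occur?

Backup chain inoperative [OR]: Outboard propellant valve is down=not, A gyro is out=not → no input occurs → does not occur.
Control loop lost [OR]: Rate sensor lost=not, Emergency magnetorquer is out=occurs, Outboard star tracker fails=not → at least one input occurs → occurs.
Reaction-wheel cluster inoperative [AND]: Backup chain inoperative=not, Outboard sun sensor is inoperative=occurs, Control loop lost=occurs → not all inputs occur → does not occur.
Momentum path inoperative [OR]: Wheel driver is out=not, Lower reaction wheel stuck=not → no input occurs → does not occur.
Spacecraft attitude control lost [OR]: Reaction-wheel cluster inoperative=not, Momentum path inoperative=not → no input occurs → does not occur.

No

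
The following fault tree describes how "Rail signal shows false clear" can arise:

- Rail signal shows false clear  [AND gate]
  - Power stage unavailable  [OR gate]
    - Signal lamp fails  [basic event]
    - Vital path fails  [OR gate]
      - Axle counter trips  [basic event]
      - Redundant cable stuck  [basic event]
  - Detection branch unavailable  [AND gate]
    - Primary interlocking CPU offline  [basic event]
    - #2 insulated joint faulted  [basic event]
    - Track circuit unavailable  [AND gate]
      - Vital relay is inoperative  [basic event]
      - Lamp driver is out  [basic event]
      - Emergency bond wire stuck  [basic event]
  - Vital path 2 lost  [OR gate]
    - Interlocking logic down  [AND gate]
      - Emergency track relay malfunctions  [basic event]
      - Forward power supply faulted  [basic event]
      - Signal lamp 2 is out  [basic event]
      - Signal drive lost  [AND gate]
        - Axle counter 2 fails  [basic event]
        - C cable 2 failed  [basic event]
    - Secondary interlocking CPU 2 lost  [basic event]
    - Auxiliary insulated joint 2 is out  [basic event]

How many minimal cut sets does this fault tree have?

9

Vital path fails [OR]: union of children's cut sets → 2 cut set(s).
Power stage unavailable [OR]: union of children's cut sets → 3 cut set(s).
Track circuit unavailable [AND]: one cut set from each child combined → 1 × 1 × 1 = 1 cut set(s).
Detection branch unavailable [AND]: one cut set from each child combined → 1 × 1 × 1 = 1 cut set(s).
Signal drive lost [AND]: one cut set from each child combined → 1 × 1 = 1 cut set(s).
Interlocking logic down [AND]: one cut set from each child combined → 1 × 1 × 1 × 1 = 1 cut set(s).
Vital path 2 lost [OR]: union of children's cut sets → 3 cut set(s).
Rail signal shows false clear [AND]: one cut set from each child combined → 3 × 1 × 3 = 9 cut set(s).
Minimal cut sets: {#2 insulated joint faulted, Axle counter 2 fails, C cable 2 failed, Emergency bond wire stuck, Emergency track relay malfunctions, Forward power supply faulted, Lamp driver is out, Primary interlocking CPU offline, Signal lamp 2 is out, Signal lamp fails, Vital relay is inoperative}; {#2 insulated joint faulted, Emergency bond wire stuck, Lamp driver is out, Primary interlocking CPU offline, Secondary interlocking CPU 2 lost, Signal lamp fails, Vital relay is inoperative}; {#2 insulated joint faulted, Auxiliary insulated joint 2 is out, Emergency bond wire stuck, Lamp driver is out, Primary interlocking CPU offline, Signal lamp fails, Vital relay is inoperative}; {#2 insulated joint faulted, Axle counter 2 fails, Axle counter trips, C cable 2 failed, Emergency bond wire stuck, Emergency track relay malfunctions, Forward power supply faulted, Lamp driver is out, Primary interlocking CPU offline, Signal lamp 2 is out, Vital relay is inoperative}; {#2 insulated joint faulted, Axle counter trips, Emergency bond wire stuck, Lamp driver is out, Primary interlocking CPU offline, Secondary interlocking CPU 2 lost, Vital relay is inoperative}; {#2 insulated joint faulted, Auxiliary insulated joint 2 is out, Axle counter trips, Emergency bond wire stuck, Lamp driver is out, Primary interlocking CPU offline, Vital relay is inoperative}; {#2 insulated joint faulted, Axle counter 2 fails, C cable 2 failed, Emergency bond wire stuck, Emergency track relay malfunctions, Forward power supply faulted, Lamp driver is out, Primary interlocking CPU offline, Redundant cable stuck, Signal lamp 2 is out, Vital relay is inoperative}; {#2 insulated joint faulted, Emergency bond wire stuck, Lamp driver is out, Primary interlocking CPU offline, Redundant cable stuck, Secondary interlocking CPU 2 lost, Vital relay is inoperative}; {#2 insulated joint faulted, Auxiliary insulated joint 2 is out, Emergency bond wire stuck, Lamp driver is out, Primary interlocking CPU offline, Redundant cable stuck, Vital relay is inoperative}.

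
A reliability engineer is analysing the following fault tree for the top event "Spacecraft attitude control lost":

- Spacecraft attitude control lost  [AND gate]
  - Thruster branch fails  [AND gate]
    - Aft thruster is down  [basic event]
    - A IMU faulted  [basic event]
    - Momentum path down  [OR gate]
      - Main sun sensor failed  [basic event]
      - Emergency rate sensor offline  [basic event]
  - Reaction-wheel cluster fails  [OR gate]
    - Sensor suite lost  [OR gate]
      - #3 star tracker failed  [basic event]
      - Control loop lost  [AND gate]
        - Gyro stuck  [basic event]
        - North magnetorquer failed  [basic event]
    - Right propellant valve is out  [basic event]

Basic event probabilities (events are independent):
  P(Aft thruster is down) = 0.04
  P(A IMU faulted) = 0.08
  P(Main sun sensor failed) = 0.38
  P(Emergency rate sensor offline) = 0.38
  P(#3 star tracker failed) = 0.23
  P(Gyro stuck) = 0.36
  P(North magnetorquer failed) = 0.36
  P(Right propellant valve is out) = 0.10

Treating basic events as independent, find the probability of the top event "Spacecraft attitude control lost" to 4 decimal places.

0.0008

P(Momentum path down) [OR] = 1 − (1−0.38) × (1−0.38) = 0.615600
P(Thruster branch fails) [AND] = 0.04 × 0.08 × 0.615600 = 0.001970
P(Control loop lost) [AND] = 0.36 × 0.36 = 0.129600
P(Sensor suite lost) [OR] = 1 − (1−0.23) × (1−0.129600) = 0.329792
P(Reaction-wheel cluster fails) [OR] = 1 − (1−0.329792) × (1−0.10) = 0.396813
P(Spacecraft attitude control lost) [AND] = 0.001970 × 0.396813 = 0.000782
Rounded to 4 decimal places: P(Spacecraft attitude control lost) ≈ 0.0008.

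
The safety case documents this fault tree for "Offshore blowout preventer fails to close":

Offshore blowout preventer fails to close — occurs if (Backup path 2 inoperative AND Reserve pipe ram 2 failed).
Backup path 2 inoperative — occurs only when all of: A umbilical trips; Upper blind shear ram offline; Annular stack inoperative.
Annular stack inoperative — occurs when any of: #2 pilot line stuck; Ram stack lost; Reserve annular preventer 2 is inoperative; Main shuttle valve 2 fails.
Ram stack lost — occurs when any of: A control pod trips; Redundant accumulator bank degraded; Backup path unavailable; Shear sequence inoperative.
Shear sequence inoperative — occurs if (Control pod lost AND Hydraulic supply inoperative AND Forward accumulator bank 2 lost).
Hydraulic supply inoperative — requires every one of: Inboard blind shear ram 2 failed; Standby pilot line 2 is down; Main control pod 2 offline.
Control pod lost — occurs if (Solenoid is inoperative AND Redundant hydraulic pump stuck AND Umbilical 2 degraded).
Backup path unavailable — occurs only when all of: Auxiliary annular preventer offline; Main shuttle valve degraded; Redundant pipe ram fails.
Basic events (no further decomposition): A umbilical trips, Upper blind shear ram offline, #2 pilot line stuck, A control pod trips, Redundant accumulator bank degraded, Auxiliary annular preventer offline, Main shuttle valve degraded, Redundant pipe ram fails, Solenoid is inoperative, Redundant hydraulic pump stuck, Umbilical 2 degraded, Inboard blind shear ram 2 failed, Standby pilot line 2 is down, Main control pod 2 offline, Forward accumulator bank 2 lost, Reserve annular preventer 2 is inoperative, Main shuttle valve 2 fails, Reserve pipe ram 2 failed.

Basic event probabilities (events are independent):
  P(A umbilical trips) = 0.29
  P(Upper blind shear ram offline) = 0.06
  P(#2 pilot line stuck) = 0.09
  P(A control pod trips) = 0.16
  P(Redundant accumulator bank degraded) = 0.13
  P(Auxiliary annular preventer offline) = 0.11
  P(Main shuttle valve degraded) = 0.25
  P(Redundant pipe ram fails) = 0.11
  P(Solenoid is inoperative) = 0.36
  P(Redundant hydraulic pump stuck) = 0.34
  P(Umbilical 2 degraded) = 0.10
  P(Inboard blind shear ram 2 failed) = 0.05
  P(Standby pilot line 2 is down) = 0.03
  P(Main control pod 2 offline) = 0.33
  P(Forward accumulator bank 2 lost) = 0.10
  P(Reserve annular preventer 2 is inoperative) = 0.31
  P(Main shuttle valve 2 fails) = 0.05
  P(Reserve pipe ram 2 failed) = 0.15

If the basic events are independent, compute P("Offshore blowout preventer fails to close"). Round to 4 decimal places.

0.0015

P(Backup path unavailable) [AND] = 0.11 × 0.25 × 0.11 = 0.003025
P(Control pod lost) [AND] = 0.36 × 0.34 × 0.10 = 0.012240
P(Hydraulic supply inoperative) [AND] = 0.05 × 0.03 × 0.33 = 0.000495
P(Shear sequence inoperative) [AND] = 0.012240 × 0.000495 × 0.10 = 0.000001
P(Ram stack lost) [OR] = 1 − (1−0.16) × (1−0.13) × (1−0.003025) × (1−0.000001) = 0.271411
P(Annular stack inoperative) [OR] = 1 − (1−0.09) × (1−0.271411) × (1−0.31) × (1−0.05) = 0.565393
P(Backup path 2 inoperative) [AND] = 0.29 × 0.06 × 0.565393 = 0.009838
P(Offshore blowout preventer fails to close) [AND] = 0.009838 × 0.15 = 0.001476
Rounded to 4 decimal places: P(Offshore blowout preventer fails to close) ≈ 0.0015.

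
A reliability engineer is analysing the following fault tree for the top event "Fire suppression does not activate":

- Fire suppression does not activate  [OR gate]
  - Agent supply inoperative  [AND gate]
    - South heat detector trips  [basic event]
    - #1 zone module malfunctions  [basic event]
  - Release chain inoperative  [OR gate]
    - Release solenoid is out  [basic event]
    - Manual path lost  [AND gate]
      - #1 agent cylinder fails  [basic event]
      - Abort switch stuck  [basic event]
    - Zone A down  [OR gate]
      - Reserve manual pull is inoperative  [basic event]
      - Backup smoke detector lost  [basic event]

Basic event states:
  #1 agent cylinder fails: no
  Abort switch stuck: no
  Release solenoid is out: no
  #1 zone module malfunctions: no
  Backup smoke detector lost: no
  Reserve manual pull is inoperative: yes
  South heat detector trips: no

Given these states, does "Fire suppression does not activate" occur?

Agent supply inoperative [AND]: South heat detector trips=not, #1 zone module malfunctions=not → not all inputs occur → does not occur.
Manual path lost [AND]: #1 agent cylinder fails=not, Abort switch stuck=not → not all inputs occur → does not occur.
Zone A down [OR]: Reserve manual pull is inoperative=occurs, Backup smoke detector lost=not → at least one input occurs → occurs.
Release chain inoperative [OR]: Release solenoid is out=not, Manual path lost=not, Zone A down=occurs → at least one input occurs → occurs.
Fire suppression does not activate [OR]: Agent supply inoperative=not, Release chain inoperative=occurs → at least one input occurs → occurs.

Yes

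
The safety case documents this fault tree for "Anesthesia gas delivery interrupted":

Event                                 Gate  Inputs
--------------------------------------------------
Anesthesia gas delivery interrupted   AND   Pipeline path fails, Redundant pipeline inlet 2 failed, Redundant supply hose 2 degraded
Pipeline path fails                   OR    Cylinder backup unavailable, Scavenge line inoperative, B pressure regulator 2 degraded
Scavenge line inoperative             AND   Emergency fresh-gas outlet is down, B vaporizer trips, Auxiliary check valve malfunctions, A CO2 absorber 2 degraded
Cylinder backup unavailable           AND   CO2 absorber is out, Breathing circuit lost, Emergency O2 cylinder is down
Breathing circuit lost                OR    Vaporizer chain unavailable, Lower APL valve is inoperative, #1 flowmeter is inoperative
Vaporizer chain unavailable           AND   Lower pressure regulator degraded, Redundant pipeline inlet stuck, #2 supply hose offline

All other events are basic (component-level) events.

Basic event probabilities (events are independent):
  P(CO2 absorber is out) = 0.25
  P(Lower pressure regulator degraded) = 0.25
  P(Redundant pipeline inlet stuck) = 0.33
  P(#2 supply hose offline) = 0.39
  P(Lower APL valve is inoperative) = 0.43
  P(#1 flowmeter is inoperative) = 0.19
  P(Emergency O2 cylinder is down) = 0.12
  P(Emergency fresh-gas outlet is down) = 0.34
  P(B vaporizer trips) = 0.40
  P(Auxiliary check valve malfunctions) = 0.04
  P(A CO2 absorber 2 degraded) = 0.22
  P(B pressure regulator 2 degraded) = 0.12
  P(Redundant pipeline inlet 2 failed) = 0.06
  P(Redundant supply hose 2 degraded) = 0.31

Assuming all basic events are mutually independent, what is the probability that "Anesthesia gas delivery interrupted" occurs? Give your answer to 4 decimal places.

0.0025

P(Vaporizer chain unavailable) [AND] = 0.25 × 0.33 × 0.39 = 0.032175
P(Breathing circuit lost) [OR] = 1 − (1−0.032175) × (1−0.43) × (1−0.19) = 0.553155
P(Cylinder backup unavailable) [AND] = 0.25 × 0.553155 × 0.12 = 0.016595
P(Scavenge line inoperative) [AND] = 0.34 × 0.40 × 0.04 × 0.22 = 0.001197
P(Pipeline path fails) [OR] = 1 − (1−0.016595) × (1−0.001197) × (1−0.12) = 0.135639
P(Anesthesia gas delivery interrupted) [AND] = 0.135639 × 0.06 × 0.31 = 0.002523
Rounded to 4 decimal places: P(Anesthesia gas delivery interrupted) ≈ 0.0025.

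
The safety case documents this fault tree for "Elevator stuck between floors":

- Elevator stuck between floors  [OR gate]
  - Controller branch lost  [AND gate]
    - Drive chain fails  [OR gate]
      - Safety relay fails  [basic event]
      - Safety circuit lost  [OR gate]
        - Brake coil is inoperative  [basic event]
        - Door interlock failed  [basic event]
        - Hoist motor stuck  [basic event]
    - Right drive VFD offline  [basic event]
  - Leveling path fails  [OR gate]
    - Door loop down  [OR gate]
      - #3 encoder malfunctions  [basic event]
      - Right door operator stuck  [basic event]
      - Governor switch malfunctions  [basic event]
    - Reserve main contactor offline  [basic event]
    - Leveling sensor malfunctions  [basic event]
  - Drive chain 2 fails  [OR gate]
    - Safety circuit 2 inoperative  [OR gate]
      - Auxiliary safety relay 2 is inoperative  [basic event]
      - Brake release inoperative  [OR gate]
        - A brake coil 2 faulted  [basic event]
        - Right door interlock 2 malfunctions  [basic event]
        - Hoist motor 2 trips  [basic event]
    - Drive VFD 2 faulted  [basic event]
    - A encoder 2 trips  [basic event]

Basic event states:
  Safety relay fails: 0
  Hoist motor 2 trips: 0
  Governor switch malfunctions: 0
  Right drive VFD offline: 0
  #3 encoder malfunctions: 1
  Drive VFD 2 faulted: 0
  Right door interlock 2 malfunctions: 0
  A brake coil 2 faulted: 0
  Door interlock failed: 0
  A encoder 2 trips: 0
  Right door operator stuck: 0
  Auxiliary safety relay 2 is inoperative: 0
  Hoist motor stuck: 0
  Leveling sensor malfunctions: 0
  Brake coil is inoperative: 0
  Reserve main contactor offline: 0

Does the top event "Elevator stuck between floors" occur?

Safety circuit lost [OR]: Brake coil is inoperative=not, Door interlock failed=not, Hoist motor stuck=not → no input occurs → does not occur.
Drive chain fails [OR]: Safety relay fails=not, Safety circuit lost=not → no input occurs → does not occur.
Controller branch lost [AND]: Drive chain fails=not, Right drive VFD offline=not → not all inputs occur → does not occur.
Door loop down [OR]: #3 encoder malfunctions=occurs, Right door operator stuck=not, Governor switch malfunctions=not → at least one input occurs → occurs.
Leveling path fails [OR]: Door loop down=occurs, Reserve main contactor offline=not, Leveling sensor malfunctions=not → at least one input occurs → occurs.
Brake release inoperative [OR]: A brake coil 2 faulted=not, Right door interlock 2 malfunctions=not, Hoist motor 2 trips=not → no input occurs → does not occur.
Safety circuit 2 inoperative [OR]: Auxiliary safety relay 2 is inoperative=not, Brake release inoperative=not → no input occurs → does not occur.
Drive chain 2 fails [OR]: Safety circuit 2 inoperative=not, Drive VFD 2 faulted=not, A encoder 2 trips=not → no input occurs → does not occur.
Elevator stuck between floors [OR]: Controller branch lost=not, Leveling path fails=occurs, Drive chain 2 fails=not → at least one input occurs → occurs.

Yes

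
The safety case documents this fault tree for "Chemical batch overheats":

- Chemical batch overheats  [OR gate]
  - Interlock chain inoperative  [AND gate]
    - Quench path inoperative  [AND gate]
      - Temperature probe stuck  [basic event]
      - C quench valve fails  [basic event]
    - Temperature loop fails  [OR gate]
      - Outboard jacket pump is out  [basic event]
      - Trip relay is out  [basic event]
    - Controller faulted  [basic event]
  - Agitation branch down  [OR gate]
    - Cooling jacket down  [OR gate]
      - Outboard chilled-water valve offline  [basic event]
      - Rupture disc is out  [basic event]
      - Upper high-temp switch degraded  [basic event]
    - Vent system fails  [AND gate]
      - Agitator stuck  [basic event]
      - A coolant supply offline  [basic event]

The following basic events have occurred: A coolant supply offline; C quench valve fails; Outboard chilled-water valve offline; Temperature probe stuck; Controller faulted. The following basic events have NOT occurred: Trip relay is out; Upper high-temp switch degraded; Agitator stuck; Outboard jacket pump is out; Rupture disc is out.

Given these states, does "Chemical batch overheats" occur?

Quench path inoperative [AND]: Temperature probe stuck=occurs, C quench valve fails=occurs → all inputs occur → occurs.
Temperature loop fails [OR]: Outboard jacket pump is out=not, Trip relay is out=not → no input occurs → does not occur.
Interlock chain inoperative [AND]: Quench path inoperative=occurs, Temperature loop fails=not, Controller faulted=occurs → not all inputs occur → does not occur.
Cooling jacket down [OR]: Outboard chilled-water valve offline=occurs, Rupture disc is out=not, Upper high-temp switch degraded=not → at least one input occurs → occurs.
Vent system fails [AND]: Agitator stuck=not, A coolant supply offline=occurs → not all inputs occur → does not occur.
Agitation branch down [OR]: Cooling jacket down=occurs, Vent system fails=not → at least one input occurs → occurs.
Chemical batch overheats [OR]: Interlock chain inoperative=not, Agitation branch down=occurs → at least one input occurs → occurs.

Yes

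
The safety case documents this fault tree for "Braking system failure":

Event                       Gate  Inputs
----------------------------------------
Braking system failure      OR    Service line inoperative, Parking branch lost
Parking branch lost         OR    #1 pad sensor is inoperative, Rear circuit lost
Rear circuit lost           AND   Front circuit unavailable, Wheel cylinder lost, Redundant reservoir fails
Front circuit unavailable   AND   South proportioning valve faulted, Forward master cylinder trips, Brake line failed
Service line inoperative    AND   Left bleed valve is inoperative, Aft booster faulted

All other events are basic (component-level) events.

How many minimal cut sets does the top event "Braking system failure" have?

3

Service line inoperative [AND]: one cut set from each child combined → 1 × 1 = 1 cut set(s).
Front circuit unavailable [AND]: one cut set from each child combined → 1 × 1 × 1 = 1 cut set(s).
Rear circuit lost [AND]: one cut set from each child combined → 1 × 1 × 1 = 1 cut set(s).
Parking branch lost [OR]: union of children's cut sets → 2 cut set(s).
Braking system failure [OR]: union of children's cut sets → 3 cut set(s).
Minimal cut sets: {Aft booster faulted, Left bleed valve is inoperative}; {#1 pad sensor is inoperative}; {Brake line failed, Forward master cylinder trips, Redundant reservoir fails, South proportioning valve faulted, Wheel cylinder lost}.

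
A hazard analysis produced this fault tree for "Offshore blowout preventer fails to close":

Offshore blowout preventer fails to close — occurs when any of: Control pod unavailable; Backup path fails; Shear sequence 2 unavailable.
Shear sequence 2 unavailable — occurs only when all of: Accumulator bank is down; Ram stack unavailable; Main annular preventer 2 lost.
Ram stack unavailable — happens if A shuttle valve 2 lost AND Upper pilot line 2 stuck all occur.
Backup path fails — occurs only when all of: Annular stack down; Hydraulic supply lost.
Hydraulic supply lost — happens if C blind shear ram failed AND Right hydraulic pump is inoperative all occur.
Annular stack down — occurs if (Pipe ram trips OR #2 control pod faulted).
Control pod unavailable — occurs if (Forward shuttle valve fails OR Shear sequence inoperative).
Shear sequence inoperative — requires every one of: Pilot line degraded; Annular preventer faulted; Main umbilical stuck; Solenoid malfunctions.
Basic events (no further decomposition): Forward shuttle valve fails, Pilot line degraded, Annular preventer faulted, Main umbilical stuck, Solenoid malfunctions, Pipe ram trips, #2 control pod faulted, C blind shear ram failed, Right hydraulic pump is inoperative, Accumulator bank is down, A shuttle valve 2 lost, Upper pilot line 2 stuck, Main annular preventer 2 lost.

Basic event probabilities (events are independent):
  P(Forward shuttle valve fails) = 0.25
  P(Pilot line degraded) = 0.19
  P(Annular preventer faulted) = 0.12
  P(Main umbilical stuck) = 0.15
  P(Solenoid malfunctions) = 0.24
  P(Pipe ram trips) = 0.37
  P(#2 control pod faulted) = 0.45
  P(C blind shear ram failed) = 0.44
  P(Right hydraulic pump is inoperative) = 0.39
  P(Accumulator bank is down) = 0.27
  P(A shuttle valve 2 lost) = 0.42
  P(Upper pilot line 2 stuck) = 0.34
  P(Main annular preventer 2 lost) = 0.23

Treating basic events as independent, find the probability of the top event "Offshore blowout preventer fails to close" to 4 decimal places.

0.3406

P(Shear sequence inoperative) [AND] = 0.19 × 0.12 × 0.15 × 0.24 = 0.000821
P(Control pod unavailable) [OR] = 1 − (1−0.25) × (1−0.000821) = 0.250616
P(Annular stack down) [OR] = 1 − (1−0.37) × (1−0.45) = 0.653500
P(Hydraulic supply lost) [AND] = 0.44 × 0.39 = 0.171600
P(Backup path fails) [AND] = 0.653500 × 0.171600 = 0.112141
P(Ram stack unavailable) [AND] = 0.42 × 0.34 = 0.142800
P(Shear sequence 2 unavailable) [AND] = 0.27 × 0.142800 × 0.23 = 0.008868
P(Offshore blowout preventer fails to close) [OR] = 1 − (1−0.250616) × (1−0.112141) × (1−0.008868) = 0.340553
Rounded to 4 decimal places: P(Offshore blowout preventer fails to close) ≈ 0.3406.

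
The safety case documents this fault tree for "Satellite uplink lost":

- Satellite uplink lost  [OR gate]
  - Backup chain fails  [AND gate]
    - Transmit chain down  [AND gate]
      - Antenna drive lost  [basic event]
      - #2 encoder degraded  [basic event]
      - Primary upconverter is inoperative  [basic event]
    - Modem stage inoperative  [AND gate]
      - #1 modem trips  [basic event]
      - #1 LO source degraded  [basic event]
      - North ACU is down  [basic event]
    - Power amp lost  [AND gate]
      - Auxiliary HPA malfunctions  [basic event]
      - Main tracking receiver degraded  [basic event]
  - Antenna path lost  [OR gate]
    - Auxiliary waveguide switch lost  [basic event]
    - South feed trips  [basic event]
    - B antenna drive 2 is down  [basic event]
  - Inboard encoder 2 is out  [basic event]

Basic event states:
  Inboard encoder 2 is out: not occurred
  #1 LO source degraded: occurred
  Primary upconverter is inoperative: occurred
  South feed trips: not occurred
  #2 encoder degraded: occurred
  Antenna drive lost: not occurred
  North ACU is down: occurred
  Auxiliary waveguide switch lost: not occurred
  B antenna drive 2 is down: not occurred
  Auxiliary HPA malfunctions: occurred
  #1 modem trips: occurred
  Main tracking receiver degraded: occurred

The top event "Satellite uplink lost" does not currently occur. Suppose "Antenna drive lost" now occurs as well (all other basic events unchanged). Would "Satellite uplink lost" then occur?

Counterfactual: set "Antenna drive lost" to occurred.
Transmit chain down [AND]: Antenna drive lost=occurs, #2 encoder degraded=occurs, Primary upconverter is inoperative=occurs → all inputs occur → occurs.
Modem stage inoperative [AND]: #1 modem trips=occurs, #1 LO source degraded=occurs, North ACU is down=occurs → all inputs occur → occurs.
Power amp lost [AND]: Auxiliary HPA malfunctions=occurs, Main tracking receiver degraded=occurs → all inputs occur → occurs.
Backup chain fails [AND]: Transmit chain down=occurs, Modem stage inoperative=occurs, Power amp lost=occurs → all inputs occur → occurs.
Antenna path lost [OR]: Auxiliary waveguide switch lost=not, South feed trips=not, B antenna drive 2 is down=not → no input occurs → does not occur.
Satellite uplink lost [OR]: Backup chain fails=occurs, Antenna path lost=not, Inboard encoder 2 is out=not → at least one input occurs → occurs.

Yes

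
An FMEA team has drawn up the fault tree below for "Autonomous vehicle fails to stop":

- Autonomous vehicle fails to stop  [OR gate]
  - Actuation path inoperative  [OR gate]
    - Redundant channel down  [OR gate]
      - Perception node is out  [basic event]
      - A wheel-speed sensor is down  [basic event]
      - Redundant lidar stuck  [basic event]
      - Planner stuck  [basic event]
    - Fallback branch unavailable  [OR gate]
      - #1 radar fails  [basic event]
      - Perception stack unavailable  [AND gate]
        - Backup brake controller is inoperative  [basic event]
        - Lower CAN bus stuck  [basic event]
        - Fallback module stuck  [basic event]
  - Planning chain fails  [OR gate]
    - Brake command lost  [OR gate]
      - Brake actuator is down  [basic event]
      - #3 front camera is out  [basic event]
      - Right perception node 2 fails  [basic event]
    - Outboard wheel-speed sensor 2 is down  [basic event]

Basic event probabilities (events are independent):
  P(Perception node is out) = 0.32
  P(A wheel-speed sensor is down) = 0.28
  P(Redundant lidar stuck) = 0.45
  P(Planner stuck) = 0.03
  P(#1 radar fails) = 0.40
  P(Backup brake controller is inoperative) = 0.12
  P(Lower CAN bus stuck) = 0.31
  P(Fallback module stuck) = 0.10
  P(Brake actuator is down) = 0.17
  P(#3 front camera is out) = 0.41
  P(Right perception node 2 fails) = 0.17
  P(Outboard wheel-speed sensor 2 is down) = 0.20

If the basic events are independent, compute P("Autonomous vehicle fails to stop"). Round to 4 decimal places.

0.9492

P(Redundant channel down) [OR] = 1 − (1−0.32) × (1−0.28) × (1−0.45) × (1−0.03) = 0.738798
P(Perception stack unavailable) [AND] = 0.12 × 0.31 × 0.10 = 0.003720
P(Fallback branch unavailable) [OR] = 1 − (1−0.40) × (1−0.003720) = 0.402232
P(Actuation path inoperative) [OR] = 1 − (1−0.738798) × (1−0.402232) = 0.843862
P(Brake command lost) [OR] = 1 − (1−0.17) × (1−0.41) × (1−0.17) = 0.593549
P(Planning chain fails) [OR] = 1 − (1−0.593549) × (1−0.20) = 0.674839
P(Autonomous vehicle fails to stop) [OR] = 1 − (1−0.843862) × (1−0.674839) = 0.949230
Rounded to 4 decimal places: P(Autonomous vehicle fails to stop) ≈ 0.9492.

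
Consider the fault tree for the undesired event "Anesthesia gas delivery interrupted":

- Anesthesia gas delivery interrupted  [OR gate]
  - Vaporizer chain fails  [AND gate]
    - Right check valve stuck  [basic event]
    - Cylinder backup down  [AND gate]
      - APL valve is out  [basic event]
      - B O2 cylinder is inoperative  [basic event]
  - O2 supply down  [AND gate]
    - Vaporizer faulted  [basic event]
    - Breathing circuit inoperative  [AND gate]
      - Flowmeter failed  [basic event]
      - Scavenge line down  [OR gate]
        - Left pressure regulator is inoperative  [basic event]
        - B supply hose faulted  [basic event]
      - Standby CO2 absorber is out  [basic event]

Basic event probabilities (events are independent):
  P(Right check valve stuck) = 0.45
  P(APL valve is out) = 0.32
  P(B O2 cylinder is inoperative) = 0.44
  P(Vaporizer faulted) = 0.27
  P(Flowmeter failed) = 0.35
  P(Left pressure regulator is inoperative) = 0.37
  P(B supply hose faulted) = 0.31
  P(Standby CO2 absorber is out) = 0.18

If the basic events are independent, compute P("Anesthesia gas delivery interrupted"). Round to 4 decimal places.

0.0724

P(Cylinder backup down) [AND] = 0.32 × 0.44 = 0.140800
P(Vaporizer chain fails) [AND] = 0.45 × 0.140800 = 0.063360
P(Scavenge line down) [OR] = 1 − (1−0.37) × (1−0.31) = 0.565300
P(Breathing circuit inoperative) [AND] = 0.35 × 0.565300 × 0.18 = 0.035614
P(O2 supply down) [AND] = 0.27 × 0.035614 = 0.009616
P(Anesthesia gas delivery interrupted) [OR] = 1 − (1−0.063360) × (1−0.009616) = 0.072367
Rounded to 4 decimal places: P(Anesthesia gas delivery interrupted) ≈ 0.0724.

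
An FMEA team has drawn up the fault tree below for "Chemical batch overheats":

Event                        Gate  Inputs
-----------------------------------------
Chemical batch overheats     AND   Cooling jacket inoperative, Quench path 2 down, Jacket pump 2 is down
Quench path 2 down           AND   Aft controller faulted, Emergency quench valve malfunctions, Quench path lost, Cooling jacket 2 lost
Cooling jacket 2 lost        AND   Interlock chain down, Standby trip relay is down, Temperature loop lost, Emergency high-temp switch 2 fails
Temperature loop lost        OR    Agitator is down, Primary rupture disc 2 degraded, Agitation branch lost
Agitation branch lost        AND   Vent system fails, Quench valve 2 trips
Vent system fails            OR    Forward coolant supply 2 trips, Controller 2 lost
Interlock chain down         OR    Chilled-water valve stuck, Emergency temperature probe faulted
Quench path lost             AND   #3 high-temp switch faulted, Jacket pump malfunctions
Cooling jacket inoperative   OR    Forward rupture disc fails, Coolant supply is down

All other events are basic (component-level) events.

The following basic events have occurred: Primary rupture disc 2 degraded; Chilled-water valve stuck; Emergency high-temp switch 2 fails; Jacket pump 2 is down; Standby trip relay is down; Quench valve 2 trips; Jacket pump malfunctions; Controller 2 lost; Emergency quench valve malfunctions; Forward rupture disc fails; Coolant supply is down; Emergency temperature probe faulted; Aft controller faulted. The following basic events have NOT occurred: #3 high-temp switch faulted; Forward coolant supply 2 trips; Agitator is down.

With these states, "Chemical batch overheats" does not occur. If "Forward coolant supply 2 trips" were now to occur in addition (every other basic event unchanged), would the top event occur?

Counterfactual: set "Forward coolant supply 2 trips" to occurred.
Cooling jacket inoperative [OR]: Forward rupture disc fails=occurs, Coolant supply is down=occurs → at least one input occurs → occurs.
Quench path lost [AND]: #3 high-temp switch faulted=not, Jacket pump malfunctions=occurs → not all inputs occur → does not occur.
Interlock chain down [OR]: Chilled-water valve stuck=occurs, Emergency temperature probe faulted=occurs → at least one input occurs → occurs.
Vent system fails [OR]: Forward coolant supply 2 trips=occurs, Controller 2 lost=occurs → at least one input occurs → occurs.
Agitation branch lost [AND]: Vent system fails=occurs, Quench valve 2 trips=occurs → all inputs occur → occurs.
Temperature loop lost [OR]: Agitator is down=not, Primary rupture disc 2 degraded=occurs, Agitation branch lost=occurs → at least one input occurs → occurs.
Cooling jacket 2 lost [AND]: Interlock chain down=occurs, Standby trip relay is down=occurs, Temperature loop lost=occurs, Emergency high-temp switch 2 fails=occurs → all inputs occur → occurs.
Quench path 2 down [AND]: Aft controller faulted=occurs, Emergency quench valve malfunctions=occurs, Quench path lost=not, Cooling jacket 2 lost=occurs → not all inputs occur → does not occur.
Chemical batch overheats [AND]: Cooling jacket inoperative=occurs, Quench path 2 down=not, Jacket pump 2 is down=occurs → not all inputs occur → does not occur.

No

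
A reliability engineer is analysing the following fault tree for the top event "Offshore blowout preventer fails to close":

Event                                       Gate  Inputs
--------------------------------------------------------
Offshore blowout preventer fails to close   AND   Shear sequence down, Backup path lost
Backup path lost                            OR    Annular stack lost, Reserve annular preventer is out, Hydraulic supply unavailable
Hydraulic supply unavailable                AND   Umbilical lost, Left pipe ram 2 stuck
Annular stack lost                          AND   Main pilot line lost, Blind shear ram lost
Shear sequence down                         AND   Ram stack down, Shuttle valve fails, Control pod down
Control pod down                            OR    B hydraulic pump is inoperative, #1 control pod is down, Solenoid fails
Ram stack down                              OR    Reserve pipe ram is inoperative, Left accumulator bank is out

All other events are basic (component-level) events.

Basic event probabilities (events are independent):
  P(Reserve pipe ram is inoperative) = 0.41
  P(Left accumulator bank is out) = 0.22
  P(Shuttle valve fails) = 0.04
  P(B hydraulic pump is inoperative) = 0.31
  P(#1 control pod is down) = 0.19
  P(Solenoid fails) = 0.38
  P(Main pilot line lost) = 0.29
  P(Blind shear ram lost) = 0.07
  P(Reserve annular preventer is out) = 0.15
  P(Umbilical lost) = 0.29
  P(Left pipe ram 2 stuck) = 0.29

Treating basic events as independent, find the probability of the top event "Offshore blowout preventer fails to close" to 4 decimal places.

0.0033

P(Ram stack down) [OR] = 1 − (1−0.41) × (1−0.22) = 0.539800
P(Control pod down) [OR] = 1 − (1−0.31) × (1−0.19) × (1−0.38) = 0.653482
P(Shear sequence down) [AND] = 0.539800 × 0.04 × 0.653482 = 0.014110
P(Annular stack lost) [AND] = 0.29 × 0.07 = 0.020300
P(Hydraulic supply unavailable) [AND] = 0.29 × 0.29 = 0.084100
P(Backup path lost) [OR] = 1 − (1−0.020300) × (1−0.15) × (1−0.084100) = 0.237289
P(Offshore blowout preventer fails to close) [AND] = 0.014110 × 0.237289 = 0.003348
Rounded to 4 decimal places: P(Offshore blowout preventer fails to close) ≈ 0.0033.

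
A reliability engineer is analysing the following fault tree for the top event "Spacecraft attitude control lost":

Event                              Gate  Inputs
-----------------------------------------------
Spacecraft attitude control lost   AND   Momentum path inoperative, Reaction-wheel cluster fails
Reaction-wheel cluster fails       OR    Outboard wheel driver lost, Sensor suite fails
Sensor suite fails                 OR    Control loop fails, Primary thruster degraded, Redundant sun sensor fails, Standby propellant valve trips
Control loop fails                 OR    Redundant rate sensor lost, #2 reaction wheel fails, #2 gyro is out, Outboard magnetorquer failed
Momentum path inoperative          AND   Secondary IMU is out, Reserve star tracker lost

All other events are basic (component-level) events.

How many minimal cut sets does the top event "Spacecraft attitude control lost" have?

Momentum path inoperative [AND]: one cut set from each child combined → 1 × 1 = 1 cut set(s).
Control loop fails [OR]: union of children's cut sets → 4 cut set(s).
Sensor suite fails [OR]: union of children's cut sets → 7 cut set(s).
Reaction-wheel cluster fails [OR]: union of children's cut sets → 8 cut set(s).
Spacecraft attitude control lost [AND]: one cut set from each child combined → 1 × 8 = 8 cut set(s).
Minimal cut sets: {Outboard wheel driver lost, Reserve star tracker lost, Secondary IMU is out}; {Redundant rate sensor lost, Reserve star tracker lost, Secondary IMU is out}; {#2 reaction wheel fails, Reserve star tracker lost, Secondary IMU is out}; {#2 gyro is out, Reserve star tracker lost, Secondary IMU is out}; {Outboard magnetorquer failed, Reserve star tracker lost, Secondary IMU is out}; {Primary thruster degraded, Reserve star tracker lost, Secondary IMU is out}; {Redundant sun sensor fails, Reserve star tracker lost, Secondary IMU is out}; {Reserve star tracker lost, Secondary IMU is out, Standby propellant valve trips}.

8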